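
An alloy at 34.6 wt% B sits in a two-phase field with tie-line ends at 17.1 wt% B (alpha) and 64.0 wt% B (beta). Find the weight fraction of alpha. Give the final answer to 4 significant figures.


f_alpha = (C_beta - C0) / (C_beta - C_alpha)
f_alpha = (64.0 - 34.6) / (64.0 - 17.1)
f_alpha = 0.6269


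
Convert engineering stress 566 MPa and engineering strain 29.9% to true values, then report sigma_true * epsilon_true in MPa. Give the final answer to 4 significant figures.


sigma_true = sigma_eng * (1 + epsilon_eng)
sigma_true = 566 * (1 + 0.299) = 735.234 MPa
epsilon_true = ln(1 + epsilon_eng)
epsilon_true = ln(1 + 0.299) = 0.261595
sigma_true * epsilon_true = 735.234 * 0.261595 = 192.3 MPa


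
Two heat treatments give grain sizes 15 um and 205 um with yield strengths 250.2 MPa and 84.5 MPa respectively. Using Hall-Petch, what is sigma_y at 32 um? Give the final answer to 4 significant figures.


sigma_y = sigma0 + k / sqrt(d)
1/sqrt(d1) = 1/sqrt(1.5e-05) = 258.199;  1/sqrt(d2) = 69.843
k = (sigma1 - sigma2) / (1/sqrt(d1) - 1/sqrt(d2)) = (250.2 - 84.5) / (258.199 - 69.843) = 0.879718 MPa*m^0.5
sigma0 = sigma1 - k/sqrt(d1) = 250.2 - 0.879718*258.199 = 23.0578 MPa
sigma_y(d3) = 23.0578 + 0.879718 / sqrt(3.2e-05) = 178.6 MPa


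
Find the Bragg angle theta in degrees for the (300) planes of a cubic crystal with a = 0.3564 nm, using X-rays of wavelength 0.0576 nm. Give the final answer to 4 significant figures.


d = a / sqrt(h^2+k^2+l^2)
d = 0.3564 / sqrt(9) = 0.1188 nm
lambda = 2*d*sin(theta)  =>  sin(theta) = lambda / (2*d)
sin(theta) = 0.0576 / (2 * 0.1188) = 0.242424
theta = 14.03 deg


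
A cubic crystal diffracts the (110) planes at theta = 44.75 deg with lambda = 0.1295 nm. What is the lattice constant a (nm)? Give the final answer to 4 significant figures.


d = lambda / (2*sin(theta))
d = 0.1295 / (2*sin(44.75 deg))
d = 0.0919725 nm
a = d * sqrt(h^2+k^2+l^2) = 0.0919725 * sqrt(2)
a = 0.1301 nm


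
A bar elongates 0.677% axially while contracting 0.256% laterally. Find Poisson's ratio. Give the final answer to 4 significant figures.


nu = -epsilon_lat / epsilon_axial
Lateral strain is contraction (negative), so using magnitudes:
nu = 0.256 / 0.677
nu = 0.3781


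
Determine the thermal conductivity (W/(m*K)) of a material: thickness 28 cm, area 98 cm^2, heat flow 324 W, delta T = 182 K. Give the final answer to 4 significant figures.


k = Q*L / (A*dT)
L = 0.28 m, A = 9.8e-03 m^2
k = 324 * 0.28 / (9.8e-03 * 182)
k = 50.86 W/(m*K)


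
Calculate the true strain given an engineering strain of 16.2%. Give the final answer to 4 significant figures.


epsilon_true = ln(1 + epsilon_eng)
epsilon_true = ln(1 + 0.162)
epsilon_true = 0.1501


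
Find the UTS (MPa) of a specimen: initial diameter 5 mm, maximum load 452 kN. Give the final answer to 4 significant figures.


A0 = pi*(d/2)^2 = pi*(5/2)^2 = 19.635 mm^2
UTS = F_max / A0 = 452*1000 / 19.635
UTS = 23020 MPa


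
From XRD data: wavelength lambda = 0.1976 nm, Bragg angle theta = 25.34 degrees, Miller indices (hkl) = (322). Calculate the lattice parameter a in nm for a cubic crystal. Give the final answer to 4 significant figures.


d = lambda / (2*sin(theta))
d = 0.1976 / (2*sin(25.34 deg))
d = 0.230847 nm
a = d * sqrt(h^2+k^2+l^2) = 0.230847 * sqrt(17)
a = 0.9518 nm


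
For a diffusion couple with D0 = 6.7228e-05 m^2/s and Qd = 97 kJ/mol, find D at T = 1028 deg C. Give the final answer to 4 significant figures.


D = D0 * exp(-Qd / (R*T))
T = 1301.15 K
D = 6.7228e-05 * exp(-97e3 / (8.314 * 1301.15))
D = 8.577e-09 m^2/s


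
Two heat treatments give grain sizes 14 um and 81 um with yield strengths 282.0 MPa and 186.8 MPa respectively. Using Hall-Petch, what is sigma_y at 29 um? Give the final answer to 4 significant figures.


sigma_y = sigma0 + k / sqrt(d)
1/sqrt(d1) = 1/sqrt(1.4e-05) = 267.261;  1/sqrt(d2) = 111.111
k = (sigma1 - sigma2) / (1/sqrt(d1) - 1/sqrt(d2)) = (282.0 - 186.8) / (267.261 - 111.111) = 0.60967 MPa*m^0.5
sigma0 = sigma1 - k/sqrt(d1) = 282.0 - 0.60967*267.261 = 119.059 MPa
sigma_y(d3) = 119.059 + 0.60967 / sqrt(2.9e-05) = 232.3 MPa


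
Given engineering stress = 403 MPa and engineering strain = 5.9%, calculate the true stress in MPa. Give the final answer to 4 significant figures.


sigma_true = sigma_eng * (1 + epsilon_eng)
sigma_true = 403 * (1 + 0.059)
sigma_true = 426.8 MPa


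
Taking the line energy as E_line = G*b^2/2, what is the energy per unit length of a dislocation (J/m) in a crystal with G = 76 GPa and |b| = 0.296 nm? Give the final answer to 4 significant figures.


E = G*b^2/2
b = 0.296 nm = 2.96e-10 m
G = 76 GPa = 7.6e+10 Pa
E = 0.5 * 7.6e+10 * (2.96e-10)^2
E = 3.329e-09 J/m


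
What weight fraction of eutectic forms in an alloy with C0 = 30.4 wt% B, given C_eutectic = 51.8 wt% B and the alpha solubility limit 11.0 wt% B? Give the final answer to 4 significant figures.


f_primary = (C_e - C0) / (C_e - C_alpha_max)
f_primary = (51.8 - 30.4) / (51.8 - 11.0)
f_primary = 0.52451
f_eutectic = 1 - 0.52451 = 0.4755


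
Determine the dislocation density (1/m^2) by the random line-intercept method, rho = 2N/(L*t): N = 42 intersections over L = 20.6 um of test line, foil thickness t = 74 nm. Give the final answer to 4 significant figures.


rho = 2N / (L * t)
L = 20.6 um = 2.06e-05 m, t = 74 nm = 7.4e-08 m
rho = 2 * 42 / (2.06e-05 * 7.4e-08)
rho = 5.51e+13 1/m^2


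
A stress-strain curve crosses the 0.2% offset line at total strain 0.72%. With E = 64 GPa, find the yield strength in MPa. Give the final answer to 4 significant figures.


Offset strain = 0.002
Elastic strain at yield = total_strain - offset = 7.2e-03 - 0.002 = 5.2e-03
sigma_y = E * elastic_strain = 64000 * 5.2e-03
sigma_y = 332.8 MPa


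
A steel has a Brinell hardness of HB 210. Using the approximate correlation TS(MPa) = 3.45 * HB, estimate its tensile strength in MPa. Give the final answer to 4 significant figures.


TS (MPa) = 3.45 * HB
TS = 3.45 * 210
TS = 724.5 MPa


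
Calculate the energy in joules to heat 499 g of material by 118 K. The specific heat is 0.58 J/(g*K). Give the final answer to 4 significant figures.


Q = m * cp * dT
Q = 499 * 0.58 * 118
Q = 34150 J


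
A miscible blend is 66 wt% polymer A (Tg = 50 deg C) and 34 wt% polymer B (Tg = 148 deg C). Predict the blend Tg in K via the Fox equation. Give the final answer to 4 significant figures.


1/Tg = w1/Tg1 + w2/Tg2 (in Kelvin)
Tg1 = 323.15 K, Tg2 = 421.15 K
1/Tg = 0.66/323.15 + 0.34/421.15
Tg = 350.9 K


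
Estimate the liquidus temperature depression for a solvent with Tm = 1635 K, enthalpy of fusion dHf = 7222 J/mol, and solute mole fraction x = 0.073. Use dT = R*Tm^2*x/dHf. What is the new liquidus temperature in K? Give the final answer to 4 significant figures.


dT = R*Tm^2*x / dHf
dT = 8.314 * 1635^2 * 0.073 / 7222
dT = 224.652 K
T_new = 1635 - 224.652 = 1410 K


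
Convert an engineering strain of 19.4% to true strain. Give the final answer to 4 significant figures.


epsilon_true = ln(1 + epsilon_eng)
epsilon_true = ln(1 + 0.194)
epsilon_true = 0.1773


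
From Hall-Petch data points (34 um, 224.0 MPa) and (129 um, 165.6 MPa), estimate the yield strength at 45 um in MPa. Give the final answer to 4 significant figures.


sigma_y = sigma0 + k / sqrt(d)
1/sqrt(d1) = 1/sqrt(3.4e-05) = 171.499;  1/sqrt(d2) = 88.0451
k = (sigma1 - sigma2) / (1/sqrt(d1) - 1/sqrt(d2)) = (224.0 - 165.6) / (171.499 - 88.0451) = 0.699791 MPa*m^0.5
sigma0 = sigma1 - k/sqrt(d1) = 224.0 - 0.699791*171.499 = 103.987 MPa
sigma_y(d3) = 103.987 + 0.699791 / sqrt(4.5e-05) = 208.3 MPa


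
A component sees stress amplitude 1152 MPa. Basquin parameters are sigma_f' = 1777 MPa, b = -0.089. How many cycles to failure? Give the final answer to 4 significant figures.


sigma_a = sigma_f' * (2*Nf)^b
2*Nf = (sigma_a / sigma_f')^(1/b)
2*Nf = (1152 / 1777)^(1/-0.089)
2*Nf = 130.317
Nf = 65.16 cycles


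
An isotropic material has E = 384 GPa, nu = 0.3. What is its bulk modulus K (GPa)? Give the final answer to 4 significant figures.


K = E / (3*(1-2*nu))
K = 384 / (3*(1-2*0.3))
K = 320 GPa


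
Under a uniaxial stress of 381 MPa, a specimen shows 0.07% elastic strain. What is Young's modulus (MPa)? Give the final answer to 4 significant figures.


E = sigma / epsilon
epsilon = 0.07% = 7e-04
E = 381 / 7e-04
E = 544300 MPa


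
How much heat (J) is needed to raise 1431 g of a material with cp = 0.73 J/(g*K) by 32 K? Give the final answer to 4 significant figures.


Q = m * cp * dT
Q = 1431 * 0.73 * 32
Q = 33430 J


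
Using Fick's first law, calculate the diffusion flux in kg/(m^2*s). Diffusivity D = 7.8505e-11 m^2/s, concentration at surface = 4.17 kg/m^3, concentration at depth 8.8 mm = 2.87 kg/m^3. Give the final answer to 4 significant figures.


J = -D * (dC/dx) = D * (C1 - C2) / dx
J = 7.8505e-11 * (4.17 - 2.87) / 8.8e-03
J = 1.16e-08 kg/(m^2*s)


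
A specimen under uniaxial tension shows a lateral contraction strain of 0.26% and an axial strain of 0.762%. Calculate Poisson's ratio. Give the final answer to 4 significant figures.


nu = -epsilon_lat / epsilon_axial
Lateral strain is contraction (negative), so using magnitudes:
nu = 0.26 / 0.762
nu = 0.3412


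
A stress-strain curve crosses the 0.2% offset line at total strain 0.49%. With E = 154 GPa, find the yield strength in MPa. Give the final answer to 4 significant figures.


Offset strain = 0.002
Elastic strain at yield = total_strain - offset = 4.9e-03 - 0.002 = 2.9e-03
sigma_y = E * elastic_strain = 154000 * 2.9e-03
sigma_y = 446.6 MPa


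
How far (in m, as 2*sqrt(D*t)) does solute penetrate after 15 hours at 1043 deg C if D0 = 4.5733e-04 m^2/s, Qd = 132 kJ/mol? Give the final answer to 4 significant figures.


Step 1: D = D0 * exp(-Qd/(R*T))
T = 1316.15 K
D = 4.5733e-04 * exp(-132e3 / (8.314 * 1316.15)) = 2.63813e-09 m^2/s
Step 2: L = 2*sqrt(D*t)
t = 15 h = 54000 s
L = 2*sqrt(2.63813e-09 * 54000) = 0.02387 m


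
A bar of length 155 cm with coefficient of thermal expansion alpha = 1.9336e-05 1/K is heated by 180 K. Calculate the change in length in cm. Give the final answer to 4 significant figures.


dL = L0 * alpha * dT
dL = 155 * 1.9336e-05 * 180
dL = 0.5395 cm


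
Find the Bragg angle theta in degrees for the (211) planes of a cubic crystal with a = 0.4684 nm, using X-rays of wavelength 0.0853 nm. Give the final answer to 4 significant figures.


d = a / sqrt(h^2+k^2+l^2)
d = 0.4684 / sqrt(6) = 0.191223 nm
lambda = 2*d*sin(theta)  =>  sin(theta) = lambda / (2*d)
sin(theta) = 0.0853 / (2 * 0.191223) = 0.223037
theta = 12.89 deg


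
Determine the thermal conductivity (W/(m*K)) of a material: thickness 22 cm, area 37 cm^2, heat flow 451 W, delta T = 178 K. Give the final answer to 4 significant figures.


k = Q*L / (A*dT)
L = 0.22 m, A = 3.7e-03 m^2
k = 451 * 0.22 / (3.7e-03 * 178)
k = 150.7 W/(m*K)


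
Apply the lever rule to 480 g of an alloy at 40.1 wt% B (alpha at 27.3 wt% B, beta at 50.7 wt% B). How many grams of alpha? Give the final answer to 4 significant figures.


f_alpha = (C_beta - C0) / (C_beta - C_alpha)
f_alpha = (50.7 - 40.1) / (50.7 - 27.3) = 0.452991
m_alpha = f_alpha * m_total = 0.452991 * 480 = 217.4 g


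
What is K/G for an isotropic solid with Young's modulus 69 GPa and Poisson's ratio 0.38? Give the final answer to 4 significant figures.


G = E / (2*(1+nu))
G = 69 / (2*(1+0.38)) = 25 GPa
K = E / (3*(1-2*nu))
K = 69 / (3*(1-2*0.38)) = 95.8333 GPa
K/G = 95.8333 / 25 = 3.833


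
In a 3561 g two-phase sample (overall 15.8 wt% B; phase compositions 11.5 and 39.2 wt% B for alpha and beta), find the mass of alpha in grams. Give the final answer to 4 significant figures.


f_alpha = (C_beta - C0) / (C_beta - C_alpha)
f_alpha = (39.2 - 15.8) / (39.2 - 11.5) = 0.844765
m_alpha = f_alpha * m_total = 0.844765 * 3561 = 3008 g


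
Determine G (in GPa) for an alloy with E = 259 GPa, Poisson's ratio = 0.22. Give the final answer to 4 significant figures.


G = E / (2*(1+nu))
G = 259 / (2*(1+0.22))
G = 106.1 GPa


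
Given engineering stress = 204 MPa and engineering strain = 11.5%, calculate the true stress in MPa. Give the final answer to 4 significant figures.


sigma_true = sigma_eng * (1 + epsilon_eng)
sigma_true = 204 * (1 + 0.115)
sigma_true = 227.5 MPa


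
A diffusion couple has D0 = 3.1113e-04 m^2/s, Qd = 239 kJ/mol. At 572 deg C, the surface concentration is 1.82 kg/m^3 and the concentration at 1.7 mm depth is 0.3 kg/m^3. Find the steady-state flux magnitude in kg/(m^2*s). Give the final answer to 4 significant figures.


Step 1: D = D0 * exp(-Qd/(R*T))
T = 572 + 273.15 = 845.15 K
D = 3.1113e-04 * exp(-239e3 / (8.314 * 845.15)) = 5.25984e-19 m^2/s
Step 2: J = D * (C1 - C2) / dx
J = 5.25984e-19 * (1.82 - 0.3) / 1.7e-03
J = 4.703e-16 kg/(m^2*s)


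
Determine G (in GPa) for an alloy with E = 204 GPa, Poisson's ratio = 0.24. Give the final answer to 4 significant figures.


G = E / (2*(1+nu))
G = 204 / (2*(1+0.24))
G = 82.26 GPa


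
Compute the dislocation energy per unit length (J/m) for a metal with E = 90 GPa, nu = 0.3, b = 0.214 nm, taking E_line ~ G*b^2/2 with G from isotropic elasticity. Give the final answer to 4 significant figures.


Step 1: G = E / (2*(1+nu))
G = 90 / (2*(1+0.3)) = 34.6154 GPa = 3.46154e+10 Pa
Step 2: E_line = G*b^2/2
b = 0.214 nm = 2.14e-10 m
E_line = 0.5 * 3.46154e+10 * (2.14e-10)^2 = 7.926e-10 J/m


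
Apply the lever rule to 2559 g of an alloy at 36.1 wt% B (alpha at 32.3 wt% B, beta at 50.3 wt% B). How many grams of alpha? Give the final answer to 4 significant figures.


f_alpha = (C_beta - C0) / (C_beta - C_alpha)
f_alpha = (50.3 - 36.1) / (50.3 - 32.3) = 0.788889
m_alpha = f_alpha * m_total = 0.788889 * 2559 = 2019 g


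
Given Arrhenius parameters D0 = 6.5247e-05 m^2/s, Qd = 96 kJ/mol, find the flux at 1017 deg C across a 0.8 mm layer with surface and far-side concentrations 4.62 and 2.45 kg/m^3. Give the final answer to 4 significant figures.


Step 1: D = D0 * exp(-Qd/(R*T))
T = 1017 + 273.15 = 1290.15 K
D = 6.5247e-05 * exp(-96e3 / (8.314 * 1290.15)) = 8.46531e-09 m^2/s
Step 2: J = D * (C1 - C2) / dx
J = 8.46531e-09 * (4.62 - 2.45) / 8e-04
J = 2.296e-05 kg/(m^2*s)


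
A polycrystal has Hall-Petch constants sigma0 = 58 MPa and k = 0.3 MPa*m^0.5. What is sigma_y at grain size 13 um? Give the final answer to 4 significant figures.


sigma_y = sigma0 + k / sqrt(d)
d = 13 um = 1.3e-05 m
sigma_y = 58 + 0.3 / sqrt(1.3e-05)
sigma_y = 141.2 MPa


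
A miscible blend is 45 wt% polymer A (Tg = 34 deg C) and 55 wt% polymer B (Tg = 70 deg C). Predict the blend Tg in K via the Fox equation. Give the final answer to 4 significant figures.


1/Tg = w1/Tg1 + w2/Tg2 (in Kelvin)
Tg1 = 307.15 K, Tg2 = 343.15 K
1/Tg = 0.45/307.15 + 0.55/343.15
Tg = 326 K


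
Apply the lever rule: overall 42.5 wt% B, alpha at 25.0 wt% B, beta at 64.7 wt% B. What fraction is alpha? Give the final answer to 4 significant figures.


f_alpha = (C_beta - C0) / (C_beta - C_alpha)
f_alpha = (64.7 - 42.5) / (64.7 - 25.0)
f_alpha = 0.5592


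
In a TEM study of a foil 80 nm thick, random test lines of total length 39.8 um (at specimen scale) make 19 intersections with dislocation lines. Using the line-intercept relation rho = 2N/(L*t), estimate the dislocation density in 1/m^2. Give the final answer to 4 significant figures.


rho = 2N / (L * t)
L = 39.8 um = 3.98e-05 m, t = 80 nm = 8e-08 m
rho = 2 * 19 / (3.98e-05 * 8e-08)
rho = 1.193e+13 1/m^2


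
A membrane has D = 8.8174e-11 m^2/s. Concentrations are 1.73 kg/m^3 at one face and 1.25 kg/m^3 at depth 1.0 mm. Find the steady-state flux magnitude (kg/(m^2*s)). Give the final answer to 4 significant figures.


J = -D * (dC/dx) = D * (C1 - C2) / dx
J = 8.8174e-11 * (1.73 - 1.25) / 1e-03
J = 4.232e-08 kg/(m^2*s)


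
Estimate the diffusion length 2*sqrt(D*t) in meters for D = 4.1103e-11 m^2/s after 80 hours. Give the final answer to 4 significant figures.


t = 80 hr = 288000 s
Diffusion length = 2*sqrt(D*t)
= 2*sqrt(4.1103e-11 * 288000)
= 6.881e-03 m


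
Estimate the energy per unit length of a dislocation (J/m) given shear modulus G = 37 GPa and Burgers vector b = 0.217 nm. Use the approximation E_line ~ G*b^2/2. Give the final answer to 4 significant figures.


E = G*b^2/2
b = 0.217 nm = 2.17e-10 m
G = 37 GPa = 3.7e+10 Pa
E = 0.5 * 3.7e+10 * (2.17e-10)^2
E = 8.711e-10 J/m


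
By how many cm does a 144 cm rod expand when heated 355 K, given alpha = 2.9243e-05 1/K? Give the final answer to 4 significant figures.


dL = L0 * alpha * dT
dL = 144 * 2.9243e-05 * 355
dL = 1.495 cm


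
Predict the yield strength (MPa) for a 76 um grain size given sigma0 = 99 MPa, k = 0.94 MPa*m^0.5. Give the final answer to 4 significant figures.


sigma_y = sigma0 + k / sqrt(d)
d = 76 um = 7.6e-05 m
sigma_y = 99 + 0.94 / sqrt(7.6e-05)
sigma_y = 206.8 MPa


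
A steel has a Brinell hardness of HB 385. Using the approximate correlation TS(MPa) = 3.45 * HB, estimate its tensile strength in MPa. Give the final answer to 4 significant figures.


TS (MPa) = 3.45 * HB
TS = 3.45 * 385
TS = 1328 MPa


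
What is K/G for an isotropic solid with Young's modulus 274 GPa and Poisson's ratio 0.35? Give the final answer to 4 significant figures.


G = E / (2*(1+nu))
G = 274 / (2*(1+0.35)) = 101.481 GPa
K = E / (3*(1-2*nu))
K = 274 / (3*(1-2*0.35)) = 304.444 GPa
K/G = 304.444 / 101.481 = 3


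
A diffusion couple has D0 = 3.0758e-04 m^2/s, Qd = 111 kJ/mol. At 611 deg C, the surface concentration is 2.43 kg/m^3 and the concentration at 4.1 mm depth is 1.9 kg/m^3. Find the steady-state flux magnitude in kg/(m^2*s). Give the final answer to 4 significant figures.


Step 1: D = D0 * exp(-Qd/(R*T))
T = 611 + 273.15 = 884.15 K
D = 3.0758e-04 * exp(-111e3 / (8.314 * 884.15)) = 8.51059e-11 m^2/s
Step 2: J = D * (C1 - C2) / dx
J = 8.51059e-11 * (2.43 - 1.9) / 4.1e-03
J = 1.1e-08 kg/(m^2*s)


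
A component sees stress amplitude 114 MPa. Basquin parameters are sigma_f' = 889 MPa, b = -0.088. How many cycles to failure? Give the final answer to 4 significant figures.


sigma_a = sigma_f' * (2*Nf)^b
2*Nf = (sigma_a / sigma_f')^(1/b)
2*Nf = (114 / 889)^(1/-0.088)
2*Nf = 1.36876e+10
Nf = 6.844e+09 cycles


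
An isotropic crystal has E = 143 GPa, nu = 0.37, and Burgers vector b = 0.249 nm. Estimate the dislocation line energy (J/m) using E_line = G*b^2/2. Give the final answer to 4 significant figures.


Step 1: G = E / (2*(1+nu))
G = 143 / (2*(1+0.37)) = 52.1898 GPa = 5.21898e+10 Pa
Step 2: E_line = G*b^2/2
b = 0.249 nm = 2.49e-10 m
E_line = 0.5 * 5.21898e+10 * (2.49e-10)^2 = 1.618e-09 J/m


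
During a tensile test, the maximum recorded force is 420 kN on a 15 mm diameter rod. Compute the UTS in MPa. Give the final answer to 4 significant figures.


A0 = pi*(d/2)^2 = pi*(15/2)^2 = 176.715 mm^2
UTS = F_max / A0 = 420*1000 / 176.715
UTS = 2377 MPa


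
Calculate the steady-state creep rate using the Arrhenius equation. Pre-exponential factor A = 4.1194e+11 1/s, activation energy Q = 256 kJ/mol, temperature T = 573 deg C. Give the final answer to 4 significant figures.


rate = A * exp(-Q / (R*T))
T = 573 + 273.15 = 846.15 K
rate = 4.1194e+11 * exp(-256e3 / (8.314 * 846.15))
rate = 6.469e-05 1/s


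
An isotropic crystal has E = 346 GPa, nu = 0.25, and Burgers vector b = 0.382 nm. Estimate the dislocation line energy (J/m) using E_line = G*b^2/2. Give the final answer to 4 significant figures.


Step 1: G = E / (2*(1+nu))
G = 346 / (2*(1+0.25)) = 138.4 GPa = 1.384e+11 Pa
Step 2: E_line = G*b^2/2
b = 0.382 nm = 3.82e-10 m
E_line = 0.5 * 1.384e+11 * (3.82e-10)^2 = 1.01e-08 J/m


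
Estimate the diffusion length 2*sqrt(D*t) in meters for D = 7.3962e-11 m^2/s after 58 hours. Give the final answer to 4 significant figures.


t = 58 hr = 208800 s
Diffusion length = 2*sqrt(D*t)
= 2*sqrt(7.3962e-11 * 208800)
= 7.86e-03 m


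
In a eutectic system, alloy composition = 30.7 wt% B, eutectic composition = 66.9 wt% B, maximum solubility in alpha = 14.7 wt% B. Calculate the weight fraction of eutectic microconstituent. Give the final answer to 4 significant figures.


f_primary = (C_e - C0) / (C_e - C_alpha_max)
f_primary = (66.9 - 30.7) / (66.9 - 14.7)
f_primary = 0.693487
f_eutectic = 1 - 0.693487 = 0.3065


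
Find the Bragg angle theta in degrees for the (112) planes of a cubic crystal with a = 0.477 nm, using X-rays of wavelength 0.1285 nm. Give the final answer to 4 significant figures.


d = a / sqrt(h^2+k^2+l^2)
d = 0.477 / sqrt(6) = 0.194734 nm
lambda = 2*d*sin(theta)  =>  sin(theta) = lambda / (2*d)
sin(theta) = 0.1285 / (2 * 0.194734) = 0.329937
theta = 19.26 deg


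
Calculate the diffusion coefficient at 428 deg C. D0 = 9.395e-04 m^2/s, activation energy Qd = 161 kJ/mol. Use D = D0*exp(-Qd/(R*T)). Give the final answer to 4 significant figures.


D = D0 * exp(-Qd / (R*T))
T = 701.15 K
D = 9.395e-04 * exp(-161e3 / (8.314 * 701.15))
D = 9.51e-16 m^2/s


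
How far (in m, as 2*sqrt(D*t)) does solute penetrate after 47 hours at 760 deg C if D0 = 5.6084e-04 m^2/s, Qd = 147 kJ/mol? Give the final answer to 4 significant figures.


Step 1: D = D0 * exp(-Qd/(R*T))
T = 1033.15 K
D = 5.6084e-04 * exp(-147e3 / (8.314 * 1033.15)) = 2.0723e-11 m^2/s
Step 2: L = 2*sqrt(D*t)
t = 47 h = 169200 s
L = 2*sqrt(2.0723e-11 * 169200) = 3.745e-03 m


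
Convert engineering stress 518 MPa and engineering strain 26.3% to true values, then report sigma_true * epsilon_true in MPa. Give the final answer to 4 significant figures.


sigma_true = sigma_eng * (1 + epsilon_eng)
sigma_true = 518 * (1 + 0.263) = 654.234 MPa
epsilon_true = ln(1 + epsilon_eng)
epsilon_true = ln(1 + 0.263) = 0.23349
sigma_true * epsilon_true = 654.234 * 0.23349 = 152.8 MPa


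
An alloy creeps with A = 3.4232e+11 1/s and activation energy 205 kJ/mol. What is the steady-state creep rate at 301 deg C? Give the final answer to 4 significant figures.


rate = A * exp(-Q / (R*T))
T = 301 + 273.15 = 574.15 K
rate = 3.4232e+11 * exp(-205e3 / (8.314 * 574.15))
rate = 7.645e-08 1/s


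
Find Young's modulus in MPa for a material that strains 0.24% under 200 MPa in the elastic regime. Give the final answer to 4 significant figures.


E = sigma / epsilon
epsilon = 0.24% = 2.4e-03
E = 200 / 2.4e-03
E = 83330 MPa


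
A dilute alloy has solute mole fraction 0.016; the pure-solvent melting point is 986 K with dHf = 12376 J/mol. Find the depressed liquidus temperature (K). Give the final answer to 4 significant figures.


dT = R*Tm^2*x / dHf
dT = 8.314 * 986^2 * 0.016 / 12376
dT = 10.4497 K
T_new = 986 - 10.4497 = 975.6 K


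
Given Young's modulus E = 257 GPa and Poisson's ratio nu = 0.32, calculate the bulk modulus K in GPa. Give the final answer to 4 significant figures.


K = E / (3*(1-2*nu))
K = 257 / (3*(1-2*0.32))
K = 238 GPa


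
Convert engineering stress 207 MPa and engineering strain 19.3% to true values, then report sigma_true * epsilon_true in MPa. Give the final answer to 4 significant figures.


sigma_true = sigma_eng * (1 + epsilon_eng)
sigma_true = 207 * (1 + 0.193) = 246.951 MPa
epsilon_true = ln(1 + epsilon_eng)
epsilon_true = ln(1 + 0.193) = 0.176471
sigma_true * epsilon_true = 246.951 * 0.176471 = 43.58 MPa


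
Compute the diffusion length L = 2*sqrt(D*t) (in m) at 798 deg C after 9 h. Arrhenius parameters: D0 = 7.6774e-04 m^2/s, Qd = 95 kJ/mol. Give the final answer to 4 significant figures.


Step 1: D = D0 * exp(-Qd/(R*T))
T = 1071.15 K
D = 7.6774e-04 * exp(-95e3 / (8.314 * 1071.15)) = 1.78801e-08 m^2/s
Step 2: L = 2*sqrt(D*t)
t = 9 h = 32400 s
L = 2*sqrt(1.78801e-08 * 32400) = 0.04814 m


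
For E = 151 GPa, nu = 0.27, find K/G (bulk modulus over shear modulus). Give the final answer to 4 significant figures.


G = E / (2*(1+nu))
G = 151 / (2*(1+0.27)) = 59.4488 GPa
K = E / (3*(1-2*nu))
K = 151 / (3*(1-2*0.27)) = 109.42 GPa
K/G = 109.42 / 59.4488 = 1.841


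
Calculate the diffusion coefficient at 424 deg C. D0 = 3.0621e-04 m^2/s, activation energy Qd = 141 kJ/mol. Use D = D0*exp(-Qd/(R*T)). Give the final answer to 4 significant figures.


D = D0 * exp(-Qd / (R*T))
T = 697.15 K
D = 3.0621e-04 * exp(-141e3 / (8.314 * 697.15))
D = 8.338e-15 m^2/s


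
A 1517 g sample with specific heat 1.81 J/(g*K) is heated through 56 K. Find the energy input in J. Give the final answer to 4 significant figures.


Q = m * cp * dT
Q = 1517 * 1.81 * 56
Q = 153800 J


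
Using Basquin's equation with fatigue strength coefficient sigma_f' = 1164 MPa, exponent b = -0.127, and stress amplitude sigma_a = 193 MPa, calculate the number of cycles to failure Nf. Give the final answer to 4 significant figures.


sigma_a = sigma_f' * (2*Nf)^b
2*Nf = (sigma_a / sigma_f')^(1/b)
2*Nf = (193 / 1164)^(1/-0.127)
2*Nf = 1.39588e+06
Nf = 697900 cycles


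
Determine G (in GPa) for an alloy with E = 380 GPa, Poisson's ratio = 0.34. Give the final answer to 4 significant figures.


G = E / (2*(1+nu))
G = 380 / (2*(1+0.34))
G = 141.8 GPa


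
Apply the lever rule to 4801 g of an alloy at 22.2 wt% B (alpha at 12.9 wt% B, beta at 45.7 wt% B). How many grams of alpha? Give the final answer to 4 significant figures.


f_alpha = (C_beta - C0) / (C_beta - C_alpha)
f_alpha = (45.7 - 22.2) / (45.7 - 12.9) = 0.716463
m_alpha = f_alpha * m_total = 0.716463 * 4801 = 3440 g


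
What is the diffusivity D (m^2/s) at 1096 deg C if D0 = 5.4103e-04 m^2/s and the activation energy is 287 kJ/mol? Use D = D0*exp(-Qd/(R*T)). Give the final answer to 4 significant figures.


D = D0 * exp(-Qd / (R*T))
T = 1369.15 K
D = 5.4103e-04 * exp(-287e3 / (8.314 * 1369.15))
D = 6.074e-15 m^2/s


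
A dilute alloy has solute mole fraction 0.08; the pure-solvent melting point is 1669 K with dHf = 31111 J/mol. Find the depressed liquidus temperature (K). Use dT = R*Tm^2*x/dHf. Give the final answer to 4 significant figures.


dT = R*Tm^2*x / dHf
dT = 8.314 * 1669^2 * 0.08 / 31111
dT = 59.5523 K
T_new = 1669 - 59.5523 = 1609 K


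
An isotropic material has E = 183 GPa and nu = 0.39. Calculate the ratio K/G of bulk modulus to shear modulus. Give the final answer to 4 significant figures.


G = E / (2*(1+nu))
G = 183 / (2*(1+0.39)) = 65.8273 GPa
K = E / (3*(1-2*nu))
K = 183 / (3*(1-2*0.39)) = 277.273 GPa
K/G = 277.273 / 65.8273 = 4.212


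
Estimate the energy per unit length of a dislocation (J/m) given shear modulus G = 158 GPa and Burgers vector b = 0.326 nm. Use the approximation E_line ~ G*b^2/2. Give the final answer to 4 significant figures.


E = G*b^2/2
b = 0.326 nm = 3.26e-10 m
G = 158 GPa = 1.58e+11 Pa
E = 0.5 * 1.58e+11 * (3.26e-10)^2
E = 8.396e-09 J/m


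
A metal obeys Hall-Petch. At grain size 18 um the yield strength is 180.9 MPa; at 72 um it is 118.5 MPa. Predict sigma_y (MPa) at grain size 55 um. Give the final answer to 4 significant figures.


sigma_y = sigma0 + k / sqrt(d)
1/sqrt(d1) = 1/sqrt(1.8e-05) = 235.702;  1/sqrt(d2) = 117.851
k = (sigma1 - sigma2) / (1/sqrt(d1) - 1/sqrt(d2)) = (180.9 - 118.5) / (235.702 - 117.851) = 0.529482 MPa*m^0.5
sigma0 = sigma1 - k/sqrt(d1) = 180.9 - 0.529482*235.702 = 56.1 MPa
sigma_y(d3) = 56.1 + 0.529482 / sqrt(5.5e-05) = 127.5 MPa


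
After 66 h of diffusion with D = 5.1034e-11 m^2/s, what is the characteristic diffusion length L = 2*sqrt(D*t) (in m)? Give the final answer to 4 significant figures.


t = 66 hr = 237600 s
Diffusion length = 2*sqrt(D*t)
= 2*sqrt(5.1034e-11 * 237600)
= 6.964e-03 m


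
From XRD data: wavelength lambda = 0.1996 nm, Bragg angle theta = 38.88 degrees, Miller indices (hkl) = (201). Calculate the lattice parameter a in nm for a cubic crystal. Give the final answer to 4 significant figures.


d = lambda / (2*sin(theta))
d = 0.1996 / (2*sin(38.88 deg))
d = 0.158995 nm
a = d * sqrt(h^2+k^2+l^2) = 0.158995 * sqrt(5)
a = 0.3555 nm


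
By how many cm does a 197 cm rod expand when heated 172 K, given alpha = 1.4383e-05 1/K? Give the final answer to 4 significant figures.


dL = L0 * alpha * dT
dL = 197 * 1.4383e-05 * 172
dL = 0.4874 cm


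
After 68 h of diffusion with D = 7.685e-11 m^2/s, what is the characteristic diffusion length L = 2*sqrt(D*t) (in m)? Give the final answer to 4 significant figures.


t = 68 hr = 244800 s
Diffusion length = 2*sqrt(D*t)
= 2*sqrt(7.685e-11 * 244800)
= 8.675e-03 m


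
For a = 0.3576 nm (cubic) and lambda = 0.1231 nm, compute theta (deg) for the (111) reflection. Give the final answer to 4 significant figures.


d = a / sqrt(h^2+k^2+l^2)
d = 0.3576 / sqrt(3) = 0.20646 nm
lambda = 2*d*sin(theta)  =>  sin(theta) = lambda / (2*d)
sin(theta) = 0.1231 / (2 * 0.20646) = 0.29812
theta = 17.34 deg


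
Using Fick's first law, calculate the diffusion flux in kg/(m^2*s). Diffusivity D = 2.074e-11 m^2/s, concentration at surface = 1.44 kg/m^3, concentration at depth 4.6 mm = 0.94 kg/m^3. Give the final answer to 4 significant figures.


J = -D * (dC/dx) = D * (C1 - C2) / dx
J = 2.074e-11 * (1.44 - 0.94) / 4.6e-03
J = 2.254e-09 kg/(m^2*s)


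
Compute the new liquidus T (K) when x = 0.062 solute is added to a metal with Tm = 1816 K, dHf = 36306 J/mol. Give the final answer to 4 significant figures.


dT = R*Tm^2*x / dHf
dT = 8.314 * 1816^2 * 0.062 / 36306
dT = 46.8225 K
T_new = 1816 - 46.8225 = 1769 K


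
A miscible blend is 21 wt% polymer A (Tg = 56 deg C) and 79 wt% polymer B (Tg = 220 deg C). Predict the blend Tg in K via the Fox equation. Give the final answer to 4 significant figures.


1/Tg = w1/Tg1 + w2/Tg2 (in Kelvin)
Tg1 = 329.15 K, Tg2 = 493.15 K
1/Tg = 0.21/329.15 + 0.79/493.15
Tg = 446.4 K


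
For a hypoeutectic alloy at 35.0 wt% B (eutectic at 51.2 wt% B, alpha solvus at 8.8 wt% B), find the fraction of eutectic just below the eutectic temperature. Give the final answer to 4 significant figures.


f_primary = (C_e - C0) / (C_e - C_alpha_max)
f_primary = (51.2 - 35.0) / (51.2 - 8.8)
f_primary = 0.382075
f_eutectic = 1 - 0.382075 = 0.6179


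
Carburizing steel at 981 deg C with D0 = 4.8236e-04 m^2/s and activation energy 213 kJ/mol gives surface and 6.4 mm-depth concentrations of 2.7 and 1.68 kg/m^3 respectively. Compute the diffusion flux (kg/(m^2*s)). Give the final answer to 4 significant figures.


Step 1: D = D0 * exp(-Qd/(R*T))
T = 981 + 273.15 = 1254.15 K
D = 4.8236e-04 * exp(-213e3 / (8.314 * 1254.15)) = 6.48218e-13 m^2/s
Step 2: J = D * (C1 - C2) / dx
J = 6.48218e-13 * (2.7 - 1.68) / 6.4e-03
J = 1.033e-10 kg/(m^2*s)


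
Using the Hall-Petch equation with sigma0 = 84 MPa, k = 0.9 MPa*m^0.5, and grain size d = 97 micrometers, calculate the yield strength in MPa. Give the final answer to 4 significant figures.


sigma_y = sigma0 + k / sqrt(d)
d = 97 um = 9.7e-05 m
sigma_y = 84 + 0.9 / sqrt(9.7e-05)
sigma_y = 175.4 MPa


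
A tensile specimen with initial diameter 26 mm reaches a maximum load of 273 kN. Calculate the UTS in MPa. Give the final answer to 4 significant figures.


A0 = pi*(d/2)^2 = pi*(26/2)^2 = 530.929 mm^2
UTS = F_max / A0 = 273*1000 / 530.929
UTS = 514.2 MPa


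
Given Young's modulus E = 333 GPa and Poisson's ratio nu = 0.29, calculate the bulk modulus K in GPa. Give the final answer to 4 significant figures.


K = E / (3*(1-2*nu))
K = 333 / (3*(1-2*0.29))
K = 264.3 GPa


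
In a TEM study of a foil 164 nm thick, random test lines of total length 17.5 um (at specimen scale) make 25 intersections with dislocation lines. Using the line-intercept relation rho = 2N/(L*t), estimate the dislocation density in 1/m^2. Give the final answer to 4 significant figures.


rho = 2N / (L * t)
L = 17.5 um = 1.75e-05 m, t = 164 nm = 1.64e-07 m
rho = 2 * 25 / (1.75e-05 * 1.64e-07)
rho = 1.742e+13 1/m^2


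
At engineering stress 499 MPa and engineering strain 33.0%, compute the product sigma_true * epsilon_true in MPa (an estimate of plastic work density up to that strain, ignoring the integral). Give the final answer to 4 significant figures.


sigma_true = sigma_eng * (1 + epsilon_eng)
sigma_true = 499 * (1 + 0.33) = 663.67 MPa
epsilon_true = ln(1 + epsilon_eng)
epsilon_true = ln(1 + 0.33) = 0.285179
sigma_true * epsilon_true = 663.67 * 0.285179 = 189.3 MPa


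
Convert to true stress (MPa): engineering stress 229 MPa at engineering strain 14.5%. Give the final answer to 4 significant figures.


sigma_true = sigma_eng * (1 + epsilon_eng)
sigma_true = 229 * (1 + 0.145)
sigma_true = 262.2 MPa


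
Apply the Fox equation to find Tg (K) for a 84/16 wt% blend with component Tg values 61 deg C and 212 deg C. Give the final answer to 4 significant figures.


1/Tg = w1/Tg1 + w2/Tg2 (in Kelvin)
Tg1 = 334.15 K, Tg2 = 485.15 K
1/Tg = 0.84/334.15 + 0.16/485.15
Tg = 351.7 K


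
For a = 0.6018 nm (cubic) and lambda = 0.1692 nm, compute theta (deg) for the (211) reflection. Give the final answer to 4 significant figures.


d = a / sqrt(h^2+k^2+l^2)
d = 0.6018 / sqrt(6) = 0.245684 nm
lambda = 2*d*sin(theta)  =>  sin(theta) = lambda / (2*d)
sin(theta) = 0.1692 / (2 * 0.245684) = 0.344345
theta = 20.14 deg


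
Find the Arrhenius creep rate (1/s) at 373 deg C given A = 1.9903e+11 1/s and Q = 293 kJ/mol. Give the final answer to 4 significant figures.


rate = A * exp(-Q / (R*T))
T = 373 + 273.15 = 646.15 K
rate = 1.9903e+11 * exp(-293e3 / (8.314 * 646.15))
rate = 4.093e-13 1/s


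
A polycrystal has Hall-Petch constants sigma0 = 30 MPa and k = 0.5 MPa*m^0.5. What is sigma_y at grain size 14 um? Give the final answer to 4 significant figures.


sigma_y = sigma0 + k / sqrt(d)
d = 14 um = 1.4e-05 m
sigma_y = 30 + 0.5 / sqrt(1.4e-05)
sigma_y = 163.6 MPa


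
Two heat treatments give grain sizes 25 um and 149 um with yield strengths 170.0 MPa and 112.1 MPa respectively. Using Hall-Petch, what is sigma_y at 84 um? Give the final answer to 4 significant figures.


sigma_y = sigma0 + k / sqrt(d)
1/sqrt(d1) = 1/sqrt(2.5e-05) = 200;  1/sqrt(d2) = 81.9232
k = (sigma1 - sigma2) / (1/sqrt(d1) - 1/sqrt(d2)) = (170.0 - 112.1) / (200 - 81.9232) = 0.490359 MPa*m^0.5
sigma0 = sigma1 - k/sqrt(d1) = 170.0 - 0.490359*200 = 71.9282 MPa
sigma_y(d3) = 71.9282 + 0.490359 / sqrt(8.4e-05) = 125.4 MPa


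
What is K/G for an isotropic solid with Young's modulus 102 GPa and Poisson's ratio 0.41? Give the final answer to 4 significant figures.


G = E / (2*(1+nu))
G = 102 / (2*(1+0.41)) = 36.1702 GPa
K = E / (3*(1-2*nu))
K = 102 / (3*(1-2*0.41)) = 188.889 GPa
K/G = 188.889 / 36.1702 = 5.222


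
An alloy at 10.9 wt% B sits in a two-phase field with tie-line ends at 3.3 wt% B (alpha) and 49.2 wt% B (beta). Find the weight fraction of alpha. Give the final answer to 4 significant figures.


f_alpha = (C_beta - C0) / (C_beta - C_alpha)
f_alpha = (49.2 - 10.9) / (49.2 - 3.3)
f_alpha = 0.8344


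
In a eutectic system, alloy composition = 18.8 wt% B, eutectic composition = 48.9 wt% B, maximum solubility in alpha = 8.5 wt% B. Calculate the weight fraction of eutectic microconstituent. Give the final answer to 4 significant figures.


f_primary = (C_e - C0) / (C_e - C_alpha_max)
f_primary = (48.9 - 18.8) / (48.9 - 8.5)
f_primary = 0.74505
f_eutectic = 1 - 0.74505 = 0.255


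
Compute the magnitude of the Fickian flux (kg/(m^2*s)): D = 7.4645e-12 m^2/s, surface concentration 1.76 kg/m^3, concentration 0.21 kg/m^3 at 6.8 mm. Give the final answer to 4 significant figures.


J = -D * (dC/dx) = D * (C1 - C2) / dx
J = 7.4645e-12 * (1.76 - 0.21) / 6.8e-03
J = 1.701e-09 kg/(m^2*s)


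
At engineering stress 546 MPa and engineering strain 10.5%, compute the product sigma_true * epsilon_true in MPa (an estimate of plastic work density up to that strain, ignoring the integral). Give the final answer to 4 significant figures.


sigma_true = sigma_eng * (1 + epsilon_eng)
sigma_true = 546 * (1 + 0.105) = 603.33 MPa
epsilon_true = ln(1 + epsilon_eng)
epsilon_true = ln(1 + 0.105) = 0.0998453
sigma_true * epsilon_true = 603.33 * 0.0998453 = 60.24 MPa


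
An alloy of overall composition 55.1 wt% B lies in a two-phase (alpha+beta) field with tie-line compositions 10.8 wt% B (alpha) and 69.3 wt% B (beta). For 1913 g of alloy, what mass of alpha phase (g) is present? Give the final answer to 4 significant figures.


f_alpha = (C_beta - C0) / (C_beta - C_alpha)
f_alpha = (69.3 - 55.1) / (69.3 - 10.8) = 0.242735
m_alpha = f_alpha * m_total = 0.242735 * 1913 = 464.4 g


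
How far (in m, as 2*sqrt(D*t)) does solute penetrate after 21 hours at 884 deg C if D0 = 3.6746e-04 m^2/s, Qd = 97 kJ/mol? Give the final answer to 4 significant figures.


Step 1: D = D0 * exp(-Qd/(R*T))
T = 1157.15 K
D = 3.6746e-04 * exp(-97e3 / (8.314 * 1157.15)) = 1.53602e-08 m^2/s
Step 2: L = 2*sqrt(D*t)
t = 21 h = 75600 s
L = 2*sqrt(1.53602e-08 * 75600) = 0.06815 m


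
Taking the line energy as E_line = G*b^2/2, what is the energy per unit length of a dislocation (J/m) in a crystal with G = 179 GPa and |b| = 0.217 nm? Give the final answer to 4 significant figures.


E = G*b^2/2
b = 0.217 nm = 2.17e-10 m
G = 179 GPa = 1.79e+11 Pa
E = 0.5 * 1.79e+11 * (2.17e-10)^2
E = 4.214e-09 J/m


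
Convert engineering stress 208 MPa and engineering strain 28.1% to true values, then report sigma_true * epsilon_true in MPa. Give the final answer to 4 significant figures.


sigma_true = sigma_eng * (1 + epsilon_eng)
sigma_true = 208 * (1 + 0.281) = 266.448 MPa
epsilon_true = ln(1 + epsilon_eng)
epsilon_true = ln(1 + 0.281) = 0.247641
sigma_true * epsilon_true = 266.448 * 0.247641 = 65.98 MPa


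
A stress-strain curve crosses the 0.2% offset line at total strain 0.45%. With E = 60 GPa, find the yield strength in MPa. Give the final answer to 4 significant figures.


Offset strain = 0.002
Elastic strain at yield = total_strain - offset = 4.5e-03 - 0.002 = 2.5e-03
sigma_y = E * elastic_strain = 60000 * 2.5e-03
sigma_y = 150 MPa


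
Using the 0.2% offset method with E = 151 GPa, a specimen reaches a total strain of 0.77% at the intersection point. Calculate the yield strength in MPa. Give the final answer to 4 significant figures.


Offset strain = 0.002
Elastic strain at yield = total_strain - offset = 7.7e-03 - 0.002 = 5.7e-03
sigma_y = E * elastic_strain = 151000 * 5.7e-03
sigma_y = 860.7 MPa


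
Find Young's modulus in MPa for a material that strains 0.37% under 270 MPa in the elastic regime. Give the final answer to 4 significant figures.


E = sigma / epsilon
epsilon = 0.37% = 3.7e-03
E = 270 / 3.7e-03
E = 72970 MPa


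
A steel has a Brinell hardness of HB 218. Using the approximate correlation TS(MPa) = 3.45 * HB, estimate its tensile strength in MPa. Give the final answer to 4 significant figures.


TS (MPa) = 3.45 * HB
TS = 3.45 * 218
TS = 752.1 MPa


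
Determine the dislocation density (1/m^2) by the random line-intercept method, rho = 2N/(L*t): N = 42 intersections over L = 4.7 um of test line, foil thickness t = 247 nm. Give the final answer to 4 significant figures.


rho = 2N / (L * t)
L = 4.7 um = 4.7e-06 m, t = 247 nm = 2.47e-07 m
rho = 2 * 42 / (4.7e-06 * 2.47e-07)
rho = 7.236e+13 1/m^2


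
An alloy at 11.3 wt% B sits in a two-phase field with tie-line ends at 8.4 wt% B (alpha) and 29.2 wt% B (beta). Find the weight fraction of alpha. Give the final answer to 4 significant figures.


f_alpha = (C_beta - C0) / (C_beta - C_alpha)
f_alpha = (29.2 - 11.3) / (29.2 - 8.4)
f_alpha = 0.8606


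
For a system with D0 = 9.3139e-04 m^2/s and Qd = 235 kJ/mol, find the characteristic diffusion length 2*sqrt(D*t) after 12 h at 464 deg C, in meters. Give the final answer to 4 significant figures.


Step 1: D = D0 * exp(-Qd/(R*T))
T = 737.15 K
D = 9.3139e-04 * exp(-235e3 / (8.314 * 737.15)) = 2.0719e-20 m^2/s
Step 2: L = 2*sqrt(D*t)
t = 12 h = 43200 s
L = 2*sqrt(2.0719e-20 * 43200) = 5.984e-08 m


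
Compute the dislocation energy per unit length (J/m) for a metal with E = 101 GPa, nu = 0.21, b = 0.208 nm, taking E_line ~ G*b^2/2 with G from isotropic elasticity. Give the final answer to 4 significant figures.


Step 1: G = E / (2*(1+nu))
G = 101 / (2*(1+0.21)) = 41.7355 GPa = 4.17355e+10 Pa
Step 2: E_line = G*b^2/2
b = 0.208 nm = 2.08e-10 m
E_line = 0.5 * 4.17355e+10 * (2.08e-10)^2 = 9.028e-10 J/m
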